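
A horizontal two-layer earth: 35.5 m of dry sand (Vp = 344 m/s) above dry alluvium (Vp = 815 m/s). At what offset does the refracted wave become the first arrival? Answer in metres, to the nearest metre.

θ_c = arcsin(344/815) = 24.97°, so cos θ_c = 0.9066 and tᵢ = 2h cos θ_c/V₁ = 0.1871 s.
At crossover x/V₁ = x/V₂ + tᵢ ⇒ x = tᵢ/(1/V₁ − 1/V₂) = 0.18711/(2.9070e-03 − 1.2270e-03) = 111.38 m.

111 m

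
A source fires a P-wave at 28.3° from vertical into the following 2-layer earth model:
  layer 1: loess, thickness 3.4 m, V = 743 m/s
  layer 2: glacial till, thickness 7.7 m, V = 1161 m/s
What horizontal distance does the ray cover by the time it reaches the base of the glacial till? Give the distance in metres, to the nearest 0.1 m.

Ray parameter p = sin 28.3° / 743 m/s = 6.3807e-04 s/m.
Layer 1: θ = 28.30°; offset = 3.4·tan 28.30° = 1.831 m.
Layer 2: sin θ = p·1161 = 0.7408 → θ = 47.80°; offset = 7.7·tan 47.80° = 8.492 m.
Σ offsets = 10.323 m.

10.3 m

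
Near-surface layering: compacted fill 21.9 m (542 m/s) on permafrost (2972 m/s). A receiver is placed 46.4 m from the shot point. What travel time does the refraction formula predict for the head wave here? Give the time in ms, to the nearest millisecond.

95 ms

θ_c = arcsin(V₁/V₂) = arcsin(542/2972) = 10.51°, cos θ_c = 0.9832.
Intercept time tᵢ = 2h cos θ_c / V₁ = 2·21.9·0.9832/542 = 0.07946 s.
t = x/V₂ + tᵢ = 46.4/2972 + 0.07946 = 0.09507 s.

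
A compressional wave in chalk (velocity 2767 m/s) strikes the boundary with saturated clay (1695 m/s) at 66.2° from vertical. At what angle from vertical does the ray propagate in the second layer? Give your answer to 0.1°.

sin θ₁/V₁ = sin θ₂/V₂ ⇒ sin θ₂ = 1695·sin 66.2°/2767 = 1695·0.9150/2767 = 0.5605.
θ₂ = sin⁻¹(0.5605) = 34.09° (from vertical).

34.1°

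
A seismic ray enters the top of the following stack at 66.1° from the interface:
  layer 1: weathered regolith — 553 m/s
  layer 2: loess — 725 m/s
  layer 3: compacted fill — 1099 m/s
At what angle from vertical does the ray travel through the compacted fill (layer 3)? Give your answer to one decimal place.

From the normal: θ₁ = 90° − 66.1° = 23.9°.
Snell's law across each interface conserves sin θ / V, so sin θ_3 = V_3·sin θ₁/V₁.
sin θ_3 = 1099 × sin 23.9° / 553 = 0.8052.
θ_3 = arcsin 0.8052 = 53.63°.

53.6°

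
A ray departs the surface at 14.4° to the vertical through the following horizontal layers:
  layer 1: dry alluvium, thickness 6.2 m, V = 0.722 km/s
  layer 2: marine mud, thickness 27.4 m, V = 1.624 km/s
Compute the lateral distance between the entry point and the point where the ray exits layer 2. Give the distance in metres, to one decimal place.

20.1 m

Ray parameter p = sin 14.4° / 0.722 km/s = 3.4445e-01 s/km.
Layer 1: θ = 14.40°; offset = 6.2·tan 14.40° = 1.592 m.
Layer 2: sin θ = p·1.624 = 0.5594 → θ = 34.01°; offset = 27.4·tan 34.01° = 18.491 m.
Σ offsets = 20.082 m.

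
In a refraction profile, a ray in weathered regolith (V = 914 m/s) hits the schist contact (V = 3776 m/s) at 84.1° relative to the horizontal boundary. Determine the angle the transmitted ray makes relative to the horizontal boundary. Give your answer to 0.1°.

Convert to the normal: θ₁ = 90° − 84.1° = 5.9°.
sin θ₁/V₁ = sin θ₂/V₂ ⇒ sin θ₂ = 3776·sin 5.9°/914 = 3776·0.1028/914 = 0.4247.
θ₂ = arcsin 0.4247 = 25.13° from the normal.
From the interface: 90° − 25.13° = 64.87°.

64.9°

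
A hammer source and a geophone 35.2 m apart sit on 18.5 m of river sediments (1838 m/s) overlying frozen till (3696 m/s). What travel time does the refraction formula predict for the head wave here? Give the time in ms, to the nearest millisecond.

27 ms

t = x/V₂ + 2h·√(V₂²−V₁²)/(V₁V₂).
√(V₂²−V₁²) = √(3696²−1838²) = 3206.6 m/s; delay term = 2·18.5·3206.6/(1838·3696) = 0.01746 s.
t = 35.2/3696 + 0.01746 = 0.02699 s.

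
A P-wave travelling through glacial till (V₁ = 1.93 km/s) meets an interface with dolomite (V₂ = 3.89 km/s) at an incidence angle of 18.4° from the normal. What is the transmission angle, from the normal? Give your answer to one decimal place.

Snell's law: sin θ₂ = (V₂/V₁)·sin θ₁ = (3.89/1.93)·sin 18.4° = 0.6362.
θ₂ = sin⁻¹(0.6362) = 39.51° (from vertical).

39.5°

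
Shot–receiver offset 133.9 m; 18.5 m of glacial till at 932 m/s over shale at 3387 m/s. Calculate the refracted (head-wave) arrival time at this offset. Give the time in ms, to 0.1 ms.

77.7 ms

θ_c = arcsin(V₁/V₂) = arcsin(932/3387) = 15.97°, cos θ_c = 0.9614.
Intercept time tᵢ = 2h cos θ_c / V₁ = 2·18.5·0.9614/932 = 0.03817 s.
t = x/V₂ + tᵢ = 133.9/3387 + 0.03817 = 0.07770 s.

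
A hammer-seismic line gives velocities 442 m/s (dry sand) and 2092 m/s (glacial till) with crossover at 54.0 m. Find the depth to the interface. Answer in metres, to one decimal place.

x_cross = 2h·√((V₂+V₁)/(V₂−V₁)) → h = x_cross / (2·√((V₂+V₁)/(V₂−V₁))).
√((V₂+V₁)/(V₂−V₁)) = √((2092+442)/(2092−442)) = 1.2393.
h = 54.0 / (2·1.2393) = 21.79 m.

21.8 m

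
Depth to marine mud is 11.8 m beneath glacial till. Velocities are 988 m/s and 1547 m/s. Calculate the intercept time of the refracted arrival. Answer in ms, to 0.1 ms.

θ_c = arcsin(V₁/V₂) = arcsin(988/1547) = 39.69°; cos θ_c = 0.7695.
tᵢ = 2h·cos θ_c / V₁ = 2·11.8·0.7695 / 988 = 0.01838 s.

18.4 ms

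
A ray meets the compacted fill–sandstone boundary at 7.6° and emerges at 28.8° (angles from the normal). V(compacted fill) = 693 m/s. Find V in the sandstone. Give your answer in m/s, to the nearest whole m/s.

sin 7.6° = 0.1323; sin 28.8° = 0.4818.
V₂ = V₁·(sin θ₂/sin θ₁) = 693·(0.4818/0.1323) = 2524.30 m/s.

2524 m/s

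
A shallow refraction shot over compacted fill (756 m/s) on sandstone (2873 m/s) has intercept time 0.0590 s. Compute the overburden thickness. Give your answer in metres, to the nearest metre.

h = tᵢ·V₁·V₂ / (2·√(V₂²−V₁²)).
√(V₂²−V₁²) = √(2873² − 756²) = 2771.7 m/s.
h = 0.059 s × 756 × 2873 / (2 × 2771.7) = 23.12 m.

23 m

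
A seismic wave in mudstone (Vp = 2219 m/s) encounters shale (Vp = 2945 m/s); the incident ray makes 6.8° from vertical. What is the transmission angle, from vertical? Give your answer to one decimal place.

Snell's law: sin θ₂ = (V₂/V₁)·sin θ₁ = (2945/2219)·sin 6.8° = 0.1571.
θ₂ = sin⁻¹(0.1571) = 9.04° (from vertical).

9.0°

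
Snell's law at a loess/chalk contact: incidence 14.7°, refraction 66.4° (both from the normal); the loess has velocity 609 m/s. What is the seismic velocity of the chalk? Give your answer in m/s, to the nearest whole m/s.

Snell's law: sin 14.7°/V₁ = sin 66.4°/V₂.
V₂ = V₁·sin 66.4°/sin 14.7° = 609 × 3.6112 = 2199.20 m/s.

2199 m/s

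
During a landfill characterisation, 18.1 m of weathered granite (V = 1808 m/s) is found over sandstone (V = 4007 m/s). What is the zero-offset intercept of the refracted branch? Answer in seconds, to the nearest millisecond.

tᵢ = 2h·√(V₂²−V₁²)/(V₁V₂).
√(V₂²−V₁²) = √(4007²−1808²) = 3575.9 m/s.
tᵢ = 2·18.1·3575.9/(1808·4007) = 0.01787 s.

0.018 s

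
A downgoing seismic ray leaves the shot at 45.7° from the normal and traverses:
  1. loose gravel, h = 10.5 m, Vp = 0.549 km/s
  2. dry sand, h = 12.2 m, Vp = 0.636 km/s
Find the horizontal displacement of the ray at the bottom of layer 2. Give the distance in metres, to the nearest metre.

Apply Snell's law at each interface; in layer i the horizontal offset is hᵢ·tan θᵢ.
Layer 1: θ = 45.70°; offset = 10.5·tan 45.70° = 10.760 m.
Layer 2: sin θ = 0.636·sin 45.7°/0.549 = 0.8291, θ = 56.01°; offset = 12.2·tan 56.01° = 18.092 m.
Total horizontal offset = 28.852 m.

29 m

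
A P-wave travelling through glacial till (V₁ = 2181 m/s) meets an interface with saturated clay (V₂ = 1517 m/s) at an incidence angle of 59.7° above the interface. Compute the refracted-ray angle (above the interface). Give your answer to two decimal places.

Angle from the normal: 90° − 59.7° = 30.3°.
sin θ₁/V₁ = sin θ₂/V₂ ⇒ sin θ₂ = 1517·sin 30.3°/2181 = 1517·0.5045/2181 = 0.3509.
θ₂ = arcsin 0.3509 = 20.54° from the normal.
From the interface: 90° − 20.54° = 69.46°.

69.46°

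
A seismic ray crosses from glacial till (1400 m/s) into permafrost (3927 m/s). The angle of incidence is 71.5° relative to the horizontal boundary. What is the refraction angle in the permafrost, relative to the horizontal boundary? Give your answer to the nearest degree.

27°

Angle from the normal: 90° − 71.5° = 18.5°.
sin θ₁/V₁ = sin θ₂/V₂ ⇒ sin θ₂ = 3927·sin 18.5°/1400 = 3927·0.3173/1400 = 0.8900.
θ₂ = sin⁻¹(0.8900) = 62.88° (from vertical).
From the interface: 90° − 62.88° = 27.12°.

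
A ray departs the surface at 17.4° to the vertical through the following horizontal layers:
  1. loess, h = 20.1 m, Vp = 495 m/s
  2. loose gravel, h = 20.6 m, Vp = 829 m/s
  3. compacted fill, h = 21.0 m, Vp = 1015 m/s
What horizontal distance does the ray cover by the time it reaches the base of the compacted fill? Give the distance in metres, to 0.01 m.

Apply Snell's law at each interface; in layer i the horizontal offset is hᵢ·tan θᵢ.
Layer 1: θ = 17.40°; offset = 20.1·tan 17.40° = 6.2990 m.
Layer 2: sin θ = 829·sin 17.4°/495 = 0.5008, θ = 30.05°; offset = 20.6·tan 30.05° = 11.9194 m.
Layer 3: sin θ = 1015·sin 17.4°/495 = 0.6132, θ = 37.82°; offset = 21.0·tan 37.82° = 16.3011 m.
Σ offsets = 34.5194 m.

34.52 m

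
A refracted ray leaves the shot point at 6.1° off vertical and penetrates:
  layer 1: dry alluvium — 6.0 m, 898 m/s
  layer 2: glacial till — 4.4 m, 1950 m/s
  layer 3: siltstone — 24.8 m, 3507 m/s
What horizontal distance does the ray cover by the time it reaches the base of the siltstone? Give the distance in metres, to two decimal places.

13.00 m

Apply Snell's law at each interface; in layer i the horizontal offset is hᵢ·tan θᵢ.
Layer 1: θ = 6.10°; offset = 6.0·tan 6.10° = 0.6412 m.
Layer 2: sin θ = 1950·sin 6.1°/898 = 0.2308, θ = 13.34°; offset = 4.4·tan 13.34° = 1.0435 m.
Layer 3: sin θ = 3507·sin 6.1°/898 = 0.4150, θ = 24.52°; offset = 24.8·tan 24.52° = 11.3120 m.
Total horizontal offset = 12.9967 m.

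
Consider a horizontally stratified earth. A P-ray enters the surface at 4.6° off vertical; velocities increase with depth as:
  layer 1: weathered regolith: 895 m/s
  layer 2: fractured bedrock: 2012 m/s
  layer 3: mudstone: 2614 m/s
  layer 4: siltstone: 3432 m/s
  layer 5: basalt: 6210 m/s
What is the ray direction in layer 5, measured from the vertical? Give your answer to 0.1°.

33.8°

Ray parameter p = sin 4.6° / 895 = 8.9608e-05 s/m.
sin θ_5 = p·V_5 = 8.9608e-05 × 6210 = 0.5565.
θ_5 = 33.81° from the vertical.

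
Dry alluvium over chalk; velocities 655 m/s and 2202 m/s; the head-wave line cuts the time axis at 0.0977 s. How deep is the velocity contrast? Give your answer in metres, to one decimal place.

h = tᵢ·V₁·V₂ / (2·√(V₂²−V₁²)).
√(V₂²−V₁²) = √(2202² − 655²) = 2102.3 m/s.
h = 0.0977 s × 655 × 2202 / (2 × 2102.3) = 33.51 m.

33.5 m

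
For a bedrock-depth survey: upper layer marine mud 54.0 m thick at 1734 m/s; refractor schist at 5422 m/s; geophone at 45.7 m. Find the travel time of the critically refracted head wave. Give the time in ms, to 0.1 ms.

67.4 ms

θ_c = arcsin(V₁/V₂) = arcsin(1734/5422) = 18.65°, cos θ_c = 0.9475.
Intercept time tᵢ = 2h cos θ_c / V₁ = 2·54.0·0.9475/1734 = 0.05901 s.
t = x/V₂ + tᵢ = 45.7/5422 + 0.05901 = 0.06744 s.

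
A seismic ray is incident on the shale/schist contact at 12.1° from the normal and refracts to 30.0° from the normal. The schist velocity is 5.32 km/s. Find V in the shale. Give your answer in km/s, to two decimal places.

Snell's law: sin 12.1°/V₁ = sin 30.0°/V₂.
V₁ = V₂·sin 12.1°/sin 30.0° = 5.32 × 0.4192 = 2.23 km/s.

2.23 km/s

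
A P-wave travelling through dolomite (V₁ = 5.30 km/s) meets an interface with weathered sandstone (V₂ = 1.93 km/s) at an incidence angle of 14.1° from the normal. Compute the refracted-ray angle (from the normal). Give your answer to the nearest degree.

sin θ₁/V₁ = sin θ₂/V₂ ⇒ sin θ₂ = 1.93·sin 14.1°/5.30 = 1.93·0.2436/5.30 = 0.0887.
θ₂ = sin⁻¹(0.0887) = 5.09° (from vertical).

5°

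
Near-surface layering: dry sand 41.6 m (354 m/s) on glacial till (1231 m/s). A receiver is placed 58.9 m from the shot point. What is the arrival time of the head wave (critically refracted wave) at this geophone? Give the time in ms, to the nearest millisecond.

273 ms

t = x/V₂ + 2h·√(V₂²−V₁²)/(V₁V₂).
√(V₂²−V₁²) = √(1231²−354²) = 1179.0 m/s; delay term = 2·41.6·1179.0/(354·1231) = 0.22510 s.
t = 58.9/1231 + 0.22510 = 0.27295 s.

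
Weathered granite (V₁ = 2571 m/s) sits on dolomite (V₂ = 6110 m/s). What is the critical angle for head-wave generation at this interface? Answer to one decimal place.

24.9°

Critical incidence: sin θ_c = V₁/V₂ = 2571/6110 = 0.4208.
θ_c = arcsin 0.4208 = 24.88°.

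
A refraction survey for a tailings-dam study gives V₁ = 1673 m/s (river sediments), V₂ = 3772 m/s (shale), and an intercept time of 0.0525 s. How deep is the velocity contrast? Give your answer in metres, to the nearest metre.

h = tᵢ·V₁·V₂ / (2·√(V₂²−V₁²)).
√(V₂²−V₁²) = √(3772² − 1673²) = 3380.7 m/s.
h = 0.0525 s × 1673 × 3772 / (2 × 3380.7) = 49.00 m.

49 m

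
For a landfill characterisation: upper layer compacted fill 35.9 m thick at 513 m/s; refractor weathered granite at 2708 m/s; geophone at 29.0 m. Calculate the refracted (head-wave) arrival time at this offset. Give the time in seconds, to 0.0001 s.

t = x/V₂ + 2h·√(V₂²−V₁²)/(V₁V₂).
√(V₂²−V₁²) = √(2708²−513²) = 2659.0 m/s; delay term = 2·35.9·2659.0/(513·2708) = 0.13743 s.
t = 29.0/2708 + 0.13743 = 0.14814 s.

0.1481 s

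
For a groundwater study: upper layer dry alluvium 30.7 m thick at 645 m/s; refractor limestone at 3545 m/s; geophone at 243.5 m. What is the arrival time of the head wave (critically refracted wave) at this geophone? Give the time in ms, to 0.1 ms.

θ_c = arcsin(V₁/V₂) = arcsin(645/3545) = 10.48°, cos θ_c = 0.9833.
Intercept time tᵢ = 2h cos θ_c / V₁ = 2·30.7·0.9833/645 = 0.09360 s.
t = x/V₂ + tᵢ = 243.5/3545 + 0.09360 = 0.16229 s.

162.3 ms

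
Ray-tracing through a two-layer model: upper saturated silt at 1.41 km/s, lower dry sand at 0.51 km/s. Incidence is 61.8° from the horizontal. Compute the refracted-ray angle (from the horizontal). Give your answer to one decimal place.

Convert to the normal: θ₁ = 90° − 61.8° = 28.2°.
sin θ₁/V₁ = sin θ₂/V₂ ⇒ sin θ₂ = 0.51·sin 28.2°/1.41 = 0.51·0.4726/1.41 = 0.1709.
θ₂ = arcsin 0.1709 = 9.84° from the normal.
From the interface: 90° − 9.84° = 80.16°.

80.2°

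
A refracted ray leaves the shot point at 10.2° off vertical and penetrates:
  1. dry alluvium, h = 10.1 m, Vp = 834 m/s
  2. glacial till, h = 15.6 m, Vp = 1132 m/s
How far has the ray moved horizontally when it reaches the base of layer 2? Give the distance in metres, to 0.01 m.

Ray parameter p = sin 10.2° / 834 m/s = 2.1233e-04 s/m.
Layer 1: θ = 10.20°; offset = 10.1·tan 10.20° = 1.8173 m.
Layer 2: sin θ = p·1132 = 0.2404 → θ = 13.91°; offset = 15.6·tan 13.91° = 3.8629 m.
Total horizontal offset = 5.6801 m.

5.68 m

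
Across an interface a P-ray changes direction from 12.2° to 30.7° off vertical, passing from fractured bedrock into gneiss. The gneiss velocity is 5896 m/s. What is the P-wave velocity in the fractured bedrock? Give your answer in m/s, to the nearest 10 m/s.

Snell's law: sin 12.2°/V₁ = sin 30.7°/V₂.
V₁ = V₂·sin 12.2°/sin 30.7° = 5896 × 0.4139 = 2440.48 m/s.

2440 m/s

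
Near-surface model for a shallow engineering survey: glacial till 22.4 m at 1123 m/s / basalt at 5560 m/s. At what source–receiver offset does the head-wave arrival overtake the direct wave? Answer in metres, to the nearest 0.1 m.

55.0 m

x_cross = 2h·√((V₂+V₁)/(V₂−V₁)).
(V₂+V₁)/(V₂−V₁) = (5560+1123)/(5560−1123) = 1.5062; √ = 1.2273.
x_cross = 2·22.4·1.2273 = 54.98 m.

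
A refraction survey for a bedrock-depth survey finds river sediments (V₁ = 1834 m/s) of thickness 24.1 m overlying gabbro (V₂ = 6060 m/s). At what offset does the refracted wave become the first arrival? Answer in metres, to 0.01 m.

x_cross = 2h·√((V₂+V₁)/(V₂−V₁)).
(V₂+V₁)/(V₂−V₁) = (6060+1834)/(6060−1834) = 1.8680; √ = 1.3667.
x_cross = 2·24.1·1.3667 = 65.88 m.

65.88 m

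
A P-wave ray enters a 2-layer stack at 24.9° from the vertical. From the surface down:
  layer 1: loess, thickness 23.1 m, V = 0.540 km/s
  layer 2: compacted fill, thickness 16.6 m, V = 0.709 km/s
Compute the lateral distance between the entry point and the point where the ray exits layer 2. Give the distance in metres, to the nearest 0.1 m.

Apply Snell's law at each interface; in layer i the horizontal offset is hᵢ·tan θᵢ.
Layer 1: θ = 24.90°; offset = 23.1·tan 24.90° = 10.723 m.
Layer 2: sin θ = 0.709·sin 24.9°/0.540 = 0.5528, θ = 33.56°; offset = 16.6·tan 33.56° = 11.012 m.
Summing the layer offsets gives 21.735 m.

21.7 m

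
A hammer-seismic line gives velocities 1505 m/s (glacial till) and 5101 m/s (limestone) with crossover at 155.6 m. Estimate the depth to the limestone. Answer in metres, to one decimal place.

x_cross = 2h·√((V₂+V₁)/(V₂−V₁)) → h = x_cross / (2·√((V₂+V₁)/(V₂−V₁))).
√((V₂+V₁)/(V₂−V₁)) = √((5101+1505)/(5101−1505)) = 1.3554.
h = 155.6 / (2·1.3554) = 57.40 m.

57.4 m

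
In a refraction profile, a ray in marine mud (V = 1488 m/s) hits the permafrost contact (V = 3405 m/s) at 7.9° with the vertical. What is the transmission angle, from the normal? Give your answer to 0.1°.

Snell's law: sin θ₂ = (V₂/V₁)·sin θ₁ = (3405/1488)·sin 7.9° = 0.3145.
θ₂ = arcsin 0.3145 = 18.33° from the normal.

18.3°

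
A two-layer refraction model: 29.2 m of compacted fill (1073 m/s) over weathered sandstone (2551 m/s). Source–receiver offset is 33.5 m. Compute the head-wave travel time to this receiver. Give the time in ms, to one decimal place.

t = x/V₂ + 2h·√(V₂²−V₁²)/(V₁V₂).
√(V₂²−V₁²) = √(2551²−1073²) = 2314.4 m/s; delay term = 2·29.2·2314.4/(1073·2551) = 0.04938 s.
t = 33.5/2551 + 0.04938 = 0.06251 s.

62.5 ms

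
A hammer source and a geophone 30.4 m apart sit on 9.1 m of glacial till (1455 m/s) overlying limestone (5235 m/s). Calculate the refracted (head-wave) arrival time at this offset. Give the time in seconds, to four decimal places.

θ_c = arcsin(V₁/V₂) = arcsin(1455/5235) = 16.14°, cos θ_c = 0.9606.
Intercept time tᵢ = 2h cos θ_c / V₁ = 2·9.1·0.9606/1455 = 0.01202 s.
t = x/V₂ + tᵢ = 30.4/5235 + 0.01202 = 0.01782 s.

0.0178 s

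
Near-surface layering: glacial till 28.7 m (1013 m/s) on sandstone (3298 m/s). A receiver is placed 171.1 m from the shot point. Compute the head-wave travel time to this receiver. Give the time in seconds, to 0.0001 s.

0.1058 s

t = x/V₂ + 2h·√(V₂²−V₁²)/(V₁V₂).
√(V₂²−V₁²) = √(3298²−1013²) = 3138.6 m/s; delay term = 2·28.7·3138.6/(1013·3298) = 0.05392 s.
t = 171.1/3298 + 0.05392 = 0.10580 s.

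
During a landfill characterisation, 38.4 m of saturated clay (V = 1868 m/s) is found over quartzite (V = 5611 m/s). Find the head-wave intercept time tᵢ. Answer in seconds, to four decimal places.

0.0388 s

θ_c = arcsin(V₁/V₂) = arcsin(1868/5611) = 19.45°; cos θ_c = 0.9430.
tᵢ = 2h·cos θ_c / V₁ = 2·38.4·0.9430 / 1868 = 0.03877 s.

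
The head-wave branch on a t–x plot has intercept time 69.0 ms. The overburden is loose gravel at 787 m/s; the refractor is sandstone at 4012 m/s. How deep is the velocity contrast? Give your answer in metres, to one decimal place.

27.7 m

h = tᵢ·V₁·V₂ / (2·√(V₂²−V₁²)).
√(V₂²−V₁²) = √(4012² − 787²) = 3934.1 m/s.
h = 0.069 s × 787 × 4012 / (2 × 3934.1) = 27.69 m.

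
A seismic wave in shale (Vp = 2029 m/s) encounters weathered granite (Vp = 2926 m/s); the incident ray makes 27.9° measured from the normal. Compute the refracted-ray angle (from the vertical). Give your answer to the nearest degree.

Snell's law: sin θ₂ = (V₂/V₁)·sin θ₁ = (2926/2029)·sin 27.9° = 0.6748.
θ₂ = sin⁻¹(0.6748) = 42.44° (from vertical).

42°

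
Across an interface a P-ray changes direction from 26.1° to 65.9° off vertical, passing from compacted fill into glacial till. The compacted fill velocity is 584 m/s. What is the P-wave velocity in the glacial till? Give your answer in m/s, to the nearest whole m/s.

sin 26.1° = 0.4399; sin 65.9° = 0.9128.
V₂ = V₁·(sin θ₂/sin θ₁) = 584·(0.9128/0.4399) = 1211.75 m/s.

1212 m/s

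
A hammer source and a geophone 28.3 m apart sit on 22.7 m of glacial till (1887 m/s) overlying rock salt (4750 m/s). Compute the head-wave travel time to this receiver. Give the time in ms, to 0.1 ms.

28.0 ms

t = x/V₂ + 2h·√(V₂²−V₁²)/(V₁V₂).
√(V₂²−V₁²) = √(4750²−1887²) = 4359.1 m/s; delay term = 2·22.7·4359.1/(1887·4750) = 0.02208 s.
t = 28.3/4750 + 0.02208 = 0.02804 s.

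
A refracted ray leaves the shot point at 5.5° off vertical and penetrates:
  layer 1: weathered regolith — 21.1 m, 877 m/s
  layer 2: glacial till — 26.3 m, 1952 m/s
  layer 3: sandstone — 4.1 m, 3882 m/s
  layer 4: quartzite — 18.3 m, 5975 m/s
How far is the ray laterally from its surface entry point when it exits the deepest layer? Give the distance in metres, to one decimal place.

25.5 m

Ray parameter p = sin 5.5° / 877 m/s = 1.0929e-04 s/m.
Layer 1: θ = 5.50°; offset = 21.1·tan 5.50° = 2.032 m.
Layer 2: sin θ = p·1952 = 0.2133 → θ = 12.32°; offset = 26.3·tan 12.32° = 5.743 m.
Layer 3: sin θ = p·3882 = 0.4243 → θ = 25.10°; offset = 4.1·tan 25.10° = 1.921 m.
Layer 4: sin θ = p·5975 = 0.6530 → θ = 40.77°; offset = 18.3·tan 40.77° = 15.778 m.
Total horizontal offset = 25.474 m.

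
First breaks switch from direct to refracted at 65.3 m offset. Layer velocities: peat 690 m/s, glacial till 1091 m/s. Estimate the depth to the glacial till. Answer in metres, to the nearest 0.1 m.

15.5 m

h = (x_cross/2)·√((V₂−V₁)/(V₂+V₁)).
(V₂−V₁)/(V₂+V₁) = (1091−690)/(1091+690) = 0.2252; √ = 0.4745.
h = (65.3/2)·0.4745 = 15.49 m.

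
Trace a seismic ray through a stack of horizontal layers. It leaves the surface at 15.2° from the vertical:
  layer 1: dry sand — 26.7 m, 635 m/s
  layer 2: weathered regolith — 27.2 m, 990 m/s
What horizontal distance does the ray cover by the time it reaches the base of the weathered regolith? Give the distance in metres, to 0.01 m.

19.44 m

Apply Snell's law at each interface; in layer i the horizontal offset is hᵢ·tan θᵢ.
Layer 1: θ = 15.20°; offset = 26.7·tan 15.20° = 7.2542 m.
Layer 2: sin θ = 990·sin 15.2°/635 = 0.4088, θ = 24.13°; offset = 27.2·tan 24.13° = 12.1828 m.
Σ offsets = 19.4370 m.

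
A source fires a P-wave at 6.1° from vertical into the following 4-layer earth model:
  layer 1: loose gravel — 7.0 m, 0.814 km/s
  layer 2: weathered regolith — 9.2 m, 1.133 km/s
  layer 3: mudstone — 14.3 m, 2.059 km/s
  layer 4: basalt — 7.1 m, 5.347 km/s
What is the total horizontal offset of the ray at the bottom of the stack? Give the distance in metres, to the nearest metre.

Ray parameter p = sin 6.1° / 0.814 km/s = 1.3055e-01 s/km.
Layer 1: θ = 6.10°; offset = 7.0·tan 6.10° = 0.748 m.
Layer 2: sin θ = p·1.133 = 0.1479 → θ = 8.51°; offset = 9.2·tan 8.51° = 1.376 m.
Layer 3: sin θ = p·2.059 = 0.2688 → θ = 15.59°; offset = 14.3·tan 15.59° = 3.991 m.
Layer 4: sin θ = p·5.347 = 0.6980 → θ = 44.27°; offset = 7.1·tan 44.27° = 6.921 m.
Σ offsets = 13.036 m.

13 m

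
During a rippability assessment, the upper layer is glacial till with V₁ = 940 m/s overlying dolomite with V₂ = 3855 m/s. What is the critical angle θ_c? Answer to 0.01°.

14.11°

At critical incidence the refracted ray runs along the interface (θ₂ = 90°), so sin θ_c = V₁/V₂.
θ_c = arcsin(940/3855) = arcsin 0.2438 = 14.11°.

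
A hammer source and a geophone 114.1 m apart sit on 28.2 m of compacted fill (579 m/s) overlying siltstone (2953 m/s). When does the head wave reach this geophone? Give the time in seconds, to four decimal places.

t = x/V₂ + 2h·√(V₂²−V₁²)/(V₁V₂).
√(V₂²−V₁²) = √(2953²−579²) = 2895.7 m/s; delay term = 2·28.2·2895.7/(579·2953) = 0.09552 s.
t = 114.1/2953 + 0.09552 = 0.13416 s.

0.1342 s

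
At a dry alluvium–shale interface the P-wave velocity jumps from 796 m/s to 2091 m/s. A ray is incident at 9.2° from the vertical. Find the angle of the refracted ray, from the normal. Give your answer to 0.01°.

24.83°

Snell's law: sin θ₂ = (V₂/V₁)·sin θ₁ = (2091/796)·sin 9.2° = 0.4200.
θ₂ = sin⁻¹(0.4200) = 24.83° (from vertical).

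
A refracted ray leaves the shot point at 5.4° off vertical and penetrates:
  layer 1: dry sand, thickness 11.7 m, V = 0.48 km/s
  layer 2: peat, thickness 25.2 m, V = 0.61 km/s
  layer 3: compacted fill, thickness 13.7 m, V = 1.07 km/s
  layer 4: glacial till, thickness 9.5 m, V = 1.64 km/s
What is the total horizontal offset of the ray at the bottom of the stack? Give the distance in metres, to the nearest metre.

10 m

Apply Snell's law at each interface; in layer i the horizontal offset is hᵢ·tan θᵢ.
Layer 1: θ = 5.40°; offset = 11.7·tan 5.40° = 1.106 m.
Layer 2: sin θ = 0.61·sin 5.4°/0.48 = 0.1196, θ = 6.87°; offset = 25.2·tan 6.87° = 3.036 m.
Layer 3: sin θ = 1.07·sin 5.4°/0.48 = 0.2098, θ = 12.11°; offset = 13.7·tan 12.11° = 2.939 m.
Layer 4: sin θ = 1.64·sin 5.4°/0.48 = 0.3215, θ = 18.76°; offset = 9.5·tan 18.76° = 3.226 m.
Summing the layer offsets gives 10.307 m.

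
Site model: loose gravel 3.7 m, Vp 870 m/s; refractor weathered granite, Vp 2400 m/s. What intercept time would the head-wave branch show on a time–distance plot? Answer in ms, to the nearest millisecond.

tᵢ = 2h·√(V₂²−V₁²)/(V₁V₂).
√(V₂²−V₁²) = √(2400²−870²) = 2236.8 m/s.
tᵢ = 2·3.7·2236.8/(870·2400) = 0.00793 s.

8 ms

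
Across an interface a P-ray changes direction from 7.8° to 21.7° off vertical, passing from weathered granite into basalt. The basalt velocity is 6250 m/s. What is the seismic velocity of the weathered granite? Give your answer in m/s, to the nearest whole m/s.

2294 m/s

Snell's law: sin 7.8°/V₁ = sin 21.7°/V₂.
V₁ = V₂·sin 7.8°/sin 21.7° = 6250 × 0.3671 = 2294.06 m/s.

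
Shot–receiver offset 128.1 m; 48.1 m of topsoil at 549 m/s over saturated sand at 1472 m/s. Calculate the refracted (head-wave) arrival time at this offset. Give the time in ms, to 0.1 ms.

249.6 ms

θ_c = arcsin(V₁/V₂) = arcsin(549/1472) = 21.90°, cos θ_c = 0.9278.
Intercept time tᵢ = 2h cos θ_c / V₁ = 2·48.1·0.9278/549 = 0.16258 s.
t = x/V₂ + tᵢ = 128.1/1472 + 0.16258 = 0.24961 s.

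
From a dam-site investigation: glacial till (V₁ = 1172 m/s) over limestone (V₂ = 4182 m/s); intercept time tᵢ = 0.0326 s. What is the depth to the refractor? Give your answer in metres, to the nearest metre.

h = tᵢ·V₁·V₂ / (2·√(V₂²−V₁²)).
√(V₂²−V₁²) = √(4182² − 1172²) = 4014.4 m/s.
h = 0.0326 s × 1172 × 4182 / (2 × 4014.4) = 19.90 m.

20 m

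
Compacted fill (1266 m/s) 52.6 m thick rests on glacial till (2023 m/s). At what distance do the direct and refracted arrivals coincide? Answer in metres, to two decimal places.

θ_c = arcsin(1266/2023) = 38.74°, so cos θ_c = 0.7800 and tᵢ = 2h cos θ_c/V₁ = 0.0648 s.
At crossover x/V₁ = x/V₂ + tᵢ ⇒ x = tᵢ/(1/V₁ − 1/V₂) = 0.06481/(7.8989e-04 − 4.9432e-04) = 219.28 m.

219.28 m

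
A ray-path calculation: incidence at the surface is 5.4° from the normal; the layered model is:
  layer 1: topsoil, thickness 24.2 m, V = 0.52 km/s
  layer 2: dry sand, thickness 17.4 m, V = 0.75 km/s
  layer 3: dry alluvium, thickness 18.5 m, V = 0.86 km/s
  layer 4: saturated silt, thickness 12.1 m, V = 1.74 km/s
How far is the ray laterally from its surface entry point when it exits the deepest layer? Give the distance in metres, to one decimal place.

p = sin θ₁/V₁ = sin 5.4°/0.52 = 1.8098e-01 s/km is conserved through the stack.
Layer 1: θ = 5.40°; offset = 24.2·tan 5.40° = 2.288 m.
Layer 2: sin θ = p·0.75 = 0.1357 → θ = 7.80°; offset = 17.4·tan 7.80° = 2.384 m.
Layer 3: sin θ = p·0.86 = 0.1556 → θ = 8.95°; offset = 18.5·tan 8.95° = 2.915 m.
Layer 4: sin θ = p·1.74 = 0.3149 → θ = 18.35°; offset = 12.1·tan 18.35° = 4.015 m.
Summing the layer offsets gives 11.601 m.

11.6 m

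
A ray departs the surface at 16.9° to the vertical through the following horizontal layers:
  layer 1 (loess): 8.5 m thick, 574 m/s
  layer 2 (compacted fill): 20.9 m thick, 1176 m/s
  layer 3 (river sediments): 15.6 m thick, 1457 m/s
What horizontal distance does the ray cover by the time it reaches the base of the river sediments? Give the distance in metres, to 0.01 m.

Ray parameter p = sin 16.9° / 574 m/s = 5.0645e-04 s/m.
Layer 1: θ = 16.90°; offset = 8.5·tan 16.90° = 2.5825 m.
Layer 2: sin θ = p·1176 = 0.5956 → θ = 36.55°; offset = 20.9·tan 36.55° = 15.4959 m.
Layer 3: sin θ = p·1457 = 0.7379 → θ = 47.55°; offset = 15.6·tan 47.55° = 17.0558 m.
Total horizontal offset = 35.1342 m.

35.13 m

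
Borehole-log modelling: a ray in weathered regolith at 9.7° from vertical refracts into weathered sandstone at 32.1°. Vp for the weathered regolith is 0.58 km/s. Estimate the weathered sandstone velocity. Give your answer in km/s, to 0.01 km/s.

1.83 km/s

sin 9.7° = 0.1685; sin 32.1° = 0.5314.
V₂ = V₁·(sin θ₂/sin θ₁) = 0.58·(0.5314/0.1685) = 1.83 km/s.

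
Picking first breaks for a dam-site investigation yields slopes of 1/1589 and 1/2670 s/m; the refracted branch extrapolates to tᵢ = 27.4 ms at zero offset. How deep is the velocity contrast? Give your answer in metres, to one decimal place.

θ_c = arcsin(1589/2670) = 36.52°; cos θ_c = 0.8036.
tᵢ = 2h cos θ_c/V₁ ⇒ h = tᵢ·V₁/(2 cos θ_c) = 0.0274·1589/(2·0.8036) = 27.09 m.

27.1 m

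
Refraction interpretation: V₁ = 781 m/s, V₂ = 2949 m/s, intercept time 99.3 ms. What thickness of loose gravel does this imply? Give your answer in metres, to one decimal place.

40.2 m

θ_c = arcsin(781/2949) = 15.36°; cos θ_c = 0.9643.
tᵢ = 2h cos θ_c/V₁ ⇒ h = tᵢ·V₁/(2 cos θ_c) = 0.0993·781/(2·0.9643) = 40.21 m.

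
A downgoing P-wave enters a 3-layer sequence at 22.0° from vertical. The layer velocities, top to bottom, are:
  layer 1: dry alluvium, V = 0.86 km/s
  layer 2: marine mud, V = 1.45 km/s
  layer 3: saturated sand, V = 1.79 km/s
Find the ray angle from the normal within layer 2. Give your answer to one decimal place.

39.2°

Snell's law across each interface conserves sin θ / V, so sin θ_2 = V_2·sin θ₁/V₁.
sin θ_2 = 1.45 × sin 22.0° / 0.86 = 0.6316.
θ_2 = arcsin 0.6316 = 39.17°.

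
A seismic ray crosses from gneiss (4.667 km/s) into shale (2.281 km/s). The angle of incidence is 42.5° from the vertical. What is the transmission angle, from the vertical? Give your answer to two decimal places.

19.28°

Snell's law: sin θ₂ = (V₂/V₁)·sin θ₁ = (2.281/4.667)·sin 42.5° = 0.3302.
θ₂ = sin⁻¹(0.3302) = 19.28° (from vertical).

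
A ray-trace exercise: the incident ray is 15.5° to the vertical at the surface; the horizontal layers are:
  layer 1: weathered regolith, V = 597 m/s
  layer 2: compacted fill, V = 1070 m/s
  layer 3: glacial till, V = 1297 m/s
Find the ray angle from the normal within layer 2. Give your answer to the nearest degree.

29°

Snell's law across each interface conserves sin θ / V, so sin θ_2 = V_2·sin θ₁/V₁.
sin θ_2 = 1070 × sin 15.5° / 597 = 0.4790.
θ_2 = arcsin 0.4790 = 28.62°.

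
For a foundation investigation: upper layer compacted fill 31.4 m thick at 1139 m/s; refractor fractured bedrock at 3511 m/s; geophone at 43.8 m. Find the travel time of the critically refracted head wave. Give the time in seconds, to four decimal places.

θ_c = arcsin(V₁/V₂) = arcsin(1139/3511) = 18.93°, cos θ_c = 0.9459.
Intercept time tᵢ = 2h cos θ_c / V₁ = 2·31.4·0.9459/1139 = 0.05215 s.
t = x/V₂ + tᵢ = 43.8/3511 + 0.05215 = 0.06463 s.

0.0646 s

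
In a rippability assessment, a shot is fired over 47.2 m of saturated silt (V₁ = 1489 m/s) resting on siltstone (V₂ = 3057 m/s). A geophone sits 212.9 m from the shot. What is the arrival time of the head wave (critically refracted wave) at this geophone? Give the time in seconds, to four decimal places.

t = x/V₂ + 2h·√(V₂²−V₁²)/(V₁V₂).
√(V₂²−V₁²) = √(3057²−1489²) = 2669.9 m/s; delay term = 2·47.2·2669.9/(1489·3057) = 0.05537 s.
t = 212.9/3057 + 0.05537 = 0.12501 s.

0.1250 s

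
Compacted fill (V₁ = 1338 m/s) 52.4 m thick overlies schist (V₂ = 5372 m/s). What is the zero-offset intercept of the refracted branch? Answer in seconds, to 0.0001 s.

θ_c = arcsin(V₁/V₂) = arcsin(1338/5372) = 14.42°; cos θ_c = 0.9685.
tᵢ = 2h·cos θ_c / V₁ = 2·52.4·0.9685 / 1338 = 0.07586 s.

0.0759 s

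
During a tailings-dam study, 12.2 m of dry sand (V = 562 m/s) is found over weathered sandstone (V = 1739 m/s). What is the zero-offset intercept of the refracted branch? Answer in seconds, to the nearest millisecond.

0.041 s

tᵢ = 2h·√(V₂²−V₁²)/(V₁V₂).
√(V₂²−V₁²) = √(1739²−562²) = 1645.7 m/s.
tᵢ = 2·12.2·1645.7/(562·1739) = 0.04109 s.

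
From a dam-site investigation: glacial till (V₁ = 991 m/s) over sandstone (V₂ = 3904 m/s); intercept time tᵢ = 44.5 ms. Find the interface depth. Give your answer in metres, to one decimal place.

h = tᵢ·V₁·V₂ / (2·√(V₂²−V₁²)).
√(V₂²−V₁²) = √(3904² − 991²) = 3776.1 m/s.
h = 0.0445 s × 991 × 3904 / (2 × 3776.1) = 22.80 m.

22.8 m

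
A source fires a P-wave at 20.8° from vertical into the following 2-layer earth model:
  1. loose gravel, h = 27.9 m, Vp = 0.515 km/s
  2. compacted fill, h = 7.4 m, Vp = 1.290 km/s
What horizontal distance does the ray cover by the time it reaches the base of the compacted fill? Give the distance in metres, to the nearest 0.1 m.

25.0 m

p = sin θ₁/V₁ = sin 20.8°/0.515 = 6.8953e-01 s/km is conserved through the stack.
Layer 1: θ = 20.80°; offset = 27.9·tan 20.80° = 10.598 m.
Layer 2: sin θ = p·1.290 = 0.8895 → θ = 62.81°; offset = 7.4·tan 62.81° = 14.405 m.
Total horizontal offset = 25.003 m.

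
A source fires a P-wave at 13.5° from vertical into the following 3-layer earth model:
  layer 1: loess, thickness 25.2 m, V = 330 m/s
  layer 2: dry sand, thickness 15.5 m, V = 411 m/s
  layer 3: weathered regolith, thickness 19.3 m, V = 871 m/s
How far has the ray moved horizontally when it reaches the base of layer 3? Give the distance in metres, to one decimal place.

25.9 m

Ray parameter p = sin 13.5° / 330 m/s = 7.0741e-04 s/m.
Layer 1: θ = 13.50°; offset = 25.2·tan 13.50° = 6.050 m.
Layer 2: sin θ = p·411 = 0.2907 → θ = 16.90°; offset = 15.5·tan 16.90° = 4.710 m.
Layer 3: sin θ = p·871 = 0.6162 → θ = 38.04°; offset = 19.3·tan 38.04° = 15.098 m.
Σ offsets = 25.858 m.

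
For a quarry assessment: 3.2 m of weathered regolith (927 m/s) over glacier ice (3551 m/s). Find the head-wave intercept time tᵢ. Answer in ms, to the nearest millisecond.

7 ms

tᵢ = 2h·√(V₂²−V₁²)/(V₁V₂).
√(V₂²−V₁²) = √(3551²−927²) = 3427.9 m/s.
tᵢ = 2·3.2·3427.9/(927·3551) = 0.00666 s.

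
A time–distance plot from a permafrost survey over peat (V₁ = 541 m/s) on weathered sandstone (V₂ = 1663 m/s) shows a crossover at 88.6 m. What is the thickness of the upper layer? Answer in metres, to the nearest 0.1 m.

31.6 m

h = (x_cross/2)·√((V₂−V₁)/(V₂+V₁)).
(V₂−V₁)/(V₂+V₁) = (1663−541)/(1663+541) = 0.5091; √ = 0.7135.
h = (88.6/2)·0.7135 = 31.61 m.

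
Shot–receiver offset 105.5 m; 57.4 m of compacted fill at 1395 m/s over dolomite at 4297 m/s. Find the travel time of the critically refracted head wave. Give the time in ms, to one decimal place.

102.4 ms

θ_c = arcsin(V₁/V₂) = arcsin(1395/4297) = 18.94°, cos θ_c = 0.9458.
Intercept time tᵢ = 2h cos θ_c / V₁ = 2·57.4·0.9458/1395 = 0.07784 s.
t = x/V₂ + tᵢ = 105.5/4297 + 0.07784 = 0.10239 s.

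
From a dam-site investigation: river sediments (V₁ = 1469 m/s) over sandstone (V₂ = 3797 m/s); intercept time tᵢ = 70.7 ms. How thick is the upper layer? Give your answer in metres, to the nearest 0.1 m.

h = tᵢ·V₁·V₂ / (2·√(V₂²−V₁²)).
√(V₂²−V₁²) = √(3797² − 1469²) = 3501.3 m/s.
h = 0.0707 s × 1469 × 3797 / (2 × 3501.3) = 56.31 m.

56.3 m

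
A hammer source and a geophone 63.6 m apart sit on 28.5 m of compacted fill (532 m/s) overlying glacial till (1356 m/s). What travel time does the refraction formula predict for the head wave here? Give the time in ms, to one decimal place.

145.5 ms

t = x/V₂ + 2h·√(V₂²−V₁²)/(V₁V₂).
√(V₂²−V₁²) = √(1356²−532²) = 1247.3 m/s; delay term = 2·28.5·1247.3/(532·1356) = 0.09855 s.
t = 63.6/1356 + 0.09855 = 0.14546 s.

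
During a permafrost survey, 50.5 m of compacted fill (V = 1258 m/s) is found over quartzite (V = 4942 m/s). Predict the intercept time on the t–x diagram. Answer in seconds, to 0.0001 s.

0.0776 s

tᵢ = 2h·√(V₂²−V₁²)/(V₁V₂).
√(V₂²−V₁²) = √(4942²−1258²) = 4779.2 m/s.
tᵢ = 2·50.5·4779.2/(1258·4942) = 0.07764 s.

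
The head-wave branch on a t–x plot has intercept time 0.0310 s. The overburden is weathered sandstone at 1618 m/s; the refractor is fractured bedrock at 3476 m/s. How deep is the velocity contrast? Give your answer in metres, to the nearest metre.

28 m

h = tᵢ·V₁·V₂ / (2·√(V₂²−V₁²)).
√(V₂²−V₁²) = √(3476² − 1618²) = 3076.5 m/s.
h = 0.031 s × 1618 × 3476 / (2 × 3076.5) = 28.34 m.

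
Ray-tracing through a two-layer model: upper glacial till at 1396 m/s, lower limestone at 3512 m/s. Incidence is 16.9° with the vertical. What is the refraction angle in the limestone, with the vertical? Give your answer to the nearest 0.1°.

Snell's law: sin θ₂ = (V₂/V₁)·sin θ₁ = (3512/1396)·sin 16.9° = 0.7313.
θ₂ = arcsin 0.7313 = 47.00° from the normal.

47.0°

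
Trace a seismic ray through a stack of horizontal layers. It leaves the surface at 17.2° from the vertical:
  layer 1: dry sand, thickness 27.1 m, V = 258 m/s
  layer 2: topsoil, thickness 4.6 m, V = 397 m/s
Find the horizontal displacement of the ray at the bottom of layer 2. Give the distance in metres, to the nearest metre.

11 m

Apply Snell's law at each interface; in layer i the horizontal offset is hᵢ·tan θᵢ.
Layer 1: θ = 17.20°; offset = 27.1·tan 17.20° = 8.389 m.
Layer 2: sin θ = 397·sin 17.2°/258 = 0.4550, θ = 27.07°; offset = 4.6·tan 27.07° = 2.351 m.
Summing the layer offsets gives 10.739 m.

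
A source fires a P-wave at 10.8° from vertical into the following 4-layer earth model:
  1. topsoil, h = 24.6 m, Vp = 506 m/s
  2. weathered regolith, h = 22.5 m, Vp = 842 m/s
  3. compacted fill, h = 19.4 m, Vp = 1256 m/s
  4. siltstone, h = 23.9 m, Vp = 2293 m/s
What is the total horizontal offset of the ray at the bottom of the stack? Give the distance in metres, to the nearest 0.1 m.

Apply Snell's law at each interface; in layer i the horizontal offset is hᵢ·tan θᵢ.
Layer 1: θ = 10.80°; offset = 24.6·tan 10.80° = 4.693 m.
Layer 2: sin θ = 842·sin 10.8°/506 = 0.3118, θ = 18.17°; offset = 22.5·tan 18.17° = 7.384 m.
Layer 3: sin θ = 1256·sin 10.8°/506 = 0.4651, θ = 27.72°; offset = 19.4·tan 27.72° = 10.193 m.
Layer 4: sin θ = 2293·sin 10.8°/506 = 0.8491, θ = 58.12°; offset = 23.9·tan 58.12° = 38.424 m.
Summing the layer offsets gives 60.694 m.

60.7 m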